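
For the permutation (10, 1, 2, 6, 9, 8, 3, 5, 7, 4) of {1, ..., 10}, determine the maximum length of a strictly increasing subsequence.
5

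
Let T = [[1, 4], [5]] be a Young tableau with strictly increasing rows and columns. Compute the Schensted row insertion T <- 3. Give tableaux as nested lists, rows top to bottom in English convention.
In row 1, 3 replaces 4 (the leftmost entry greater than 3); 4 is bumped to row 2. In row 2, 4 replaces 5 (the leftmost entry greater than 4); 5 is bumped to row 3. 5 starts a new row 3. The new tableau is [[1, 3], [4], [5]].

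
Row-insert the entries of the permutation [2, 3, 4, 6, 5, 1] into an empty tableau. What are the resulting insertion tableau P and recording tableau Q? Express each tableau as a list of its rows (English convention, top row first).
Insert each entry of the permutation into P by Schensted row insertion, recording in Q the position of each new cell.

After inserting 2: P = [[2]].
After inserting 3: P = [[2, 3]].
After inserting 4: P = [[2, 3, 4]].
After inserting 6: P = [[2, 3, 4, 6]].
After inserting 5: P = [[2, 3, 4, 5], [6]].
After inserting 1: P = [[1, 3, 4, 5], [2], [6]].

So P = [[1, 3, 4, 5], [2], [6]], Q = [[1, 2, 3, 4], [5], [6]].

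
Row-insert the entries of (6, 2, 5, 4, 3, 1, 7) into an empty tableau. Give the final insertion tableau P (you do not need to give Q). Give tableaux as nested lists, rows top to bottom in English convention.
P = [[1, 3, 7], [2], [4], [5], [6]]

After inserting 6: P = [[6]].
After inserting 2: P = [[2], [6]].
After inserting 5: P = [[2, 5], [6]].
After inserting 4: P = [[2, 4], [5], [6]].
After inserting 3: P = [[2, 3], [4], [5], [6]].
After inserting 1: P = [[1, 3], [2], [4], [5], [6]].
After inserting 7: P = [[1, 3, 7], [2], [4], [5], [6]].

So P = [[1, 3, 7], [2], [4], [5], [6]].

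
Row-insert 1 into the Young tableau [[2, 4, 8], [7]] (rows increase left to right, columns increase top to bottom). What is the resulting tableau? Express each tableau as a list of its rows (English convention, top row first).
[[1, 4, 8], [2], [7]]

In row 1, 1 replaces 2 (the leftmost entry greater than 1); 2 is bumped to row 2. In row 2, 2 replaces 7 (the leftmost entry greater than 2); 7 is bumped to row 3. 7 starts a new row 3. The new tableau is [[1, 4, 8], [2], [7]].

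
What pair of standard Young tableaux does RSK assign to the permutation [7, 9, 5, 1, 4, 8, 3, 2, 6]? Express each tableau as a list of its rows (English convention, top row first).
Insert each entry of the permutation into P by Schensted row insertion, recording in Q the position of each new cell.

Insert 7: appended to row 1. P = [[7]], Q = [[1]].
Insert 9: appended to row 1. P = [[7, 9]], Q = [[1, 2]].
Insert 5: 5 bumps 7 from row 1; 7 starts row 2. P = [[5, 9], [7]], Q = [[1, 2], [3]].
Insert 1: 1 bumps 5 from row 1; 5 bumps 7 from row 2; 7 starts row 3. P = [[1, 9], [5], [7]], Q = [[1, 2], [3], [4]].
Insert 4: 4 bumps 9 from row 1; 9 appends to row 2. P = [[1, 4], [5, 9], [7]], Q = [[1, 2], [3, 5], [4]].
Insert 8: appended to row 1. P = [[1, 4, 8], [5, 9], [7]], Q = [[1, 2, 6], [3, 5], [4]].
Insert 3: 3 bumps 4 from row 1; 4 bumps 5 from row 2; 5 bumps 7 from row 3; 7 starts row 4. P = [[1, 3, 8], [4, 9], [5], [7]], Q = [[1, 2, 6], [3, 5], [4], [7]].
Insert 2: 2 bumps 3 from row 1; 3 bumps 4 from row 2; 4 bumps 5 from row 3; 5 bumps 7 from row 4; 7 starts row 5. P = [[1, 2, 8], [3, 9], [4], [5], [7]], Q = [[1, 2, 6], [3, 5], [4], [7], [8]].
Insert 6: 6 bumps 8 from row 1; 8 bumps 9 from row 2; 9 appends to row 3. P = [[1, 2, 6], [3, 8], [4, 9], [5], [7]], Q = [[1, 2, 6], [3, 5], [4, 9], [7], [8]].

So P = [[1, 2, 6], [3, 8], [4, 9], [5], [7]], Q = [[1, 2, 6], [3, 5], [4, 9], [7], [8]].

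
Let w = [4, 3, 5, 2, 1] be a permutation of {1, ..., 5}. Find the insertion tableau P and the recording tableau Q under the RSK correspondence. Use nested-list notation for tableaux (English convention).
P = [[1, 5], [2], [3], [4]], Q = [[1, 3], [2], [4], [5]]

Insert each entry of the permutation into P by Schensted row insertion, recording in Q the position of each new cell.

After inserting 4: P = [[4]].
After inserting 3: P = [[3], [4]].
After inserting 5: P = [[3, 5], [4]].
After inserting 2: P = [[2, 5], [3], [4]].
After inserting 1: P = [[1, 5], [2], [3], [4]].

So P = [[1, 5], [2], [3], [4]], Q = [[1, 3], [2], [4], [5]].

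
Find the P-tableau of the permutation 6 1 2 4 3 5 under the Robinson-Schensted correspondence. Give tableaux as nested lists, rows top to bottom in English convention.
Insert 6: appended to row 1. P = [[6]].
Insert 1: 1 bumps 6 from row 1; 6 starts row 2. P = [[1], [6]].
Insert 2: appended to row 1. P = [[1, 2], [6]].
Insert 4: appended to row 1. P = [[1, 2, 4], [6]].
Insert 3: 3 bumps 4 from row 1; 4 bumps 6 from row 2; 6 starts row 3. P = [[1, 2, 3], [4], [6]].
Insert 5: appended to row 1. P = [[1, 2, 3, 5], [4], [6]].

So P = [[1, 2, 3, 5], [4], [6]].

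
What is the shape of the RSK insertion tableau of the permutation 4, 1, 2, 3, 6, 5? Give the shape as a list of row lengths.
RSK row insertion gives P = [[1, 2, 3, 5], [4, 6]], which has shape [4, 2].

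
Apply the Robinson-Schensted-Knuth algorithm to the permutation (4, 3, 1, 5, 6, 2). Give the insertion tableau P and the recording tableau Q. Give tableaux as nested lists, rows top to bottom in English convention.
Insert each entry of the permutation into P by Schensted row insertion, recording in Q the position of each new cell.

After inserting 4: P = [[4]].
After inserting 3: P = [[3], [4]].
After inserting 1: P = [[1], [3], [4]].
After inserting 5: P = [[1, 5], [3], [4]].
After inserting 6: P = [[1, 5, 6], [3], [4]].
After inserting 2: P = [[1, 2, 6], [3, 5], [4]].

So P = [[1, 2, 6], [3, 5], [4]], Q = [[1, 4, 5], [2, 6], [3]].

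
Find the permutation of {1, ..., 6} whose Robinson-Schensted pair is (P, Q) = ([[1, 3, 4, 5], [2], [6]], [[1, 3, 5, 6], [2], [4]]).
Reverse the RSK construction: for i from n down to 1, find the cell of Q containing i, remove the entry at that cell from P, and reverse-bump it up through P; the value ejected from row 1 is w(i).

Step i=6: Q has 6 at row 1, column 4; remove that cell from P, ejecting 5. So w(6) = 5. P is now [[1, 3, 4], [2], [6]].
Step i=5: Q has 5 at row 1, column 3; remove that cell from P, ejecting 4. So w(5) = 4. P is now [[1, 3], [2], [6]].
Step i=4: Q has 4 at row 3, column 1; remove 6 from row 3 of P and reverse-bump: 6 enters row 2 and ejects 2; 2 enters row 1 and ejects 1. So w(4) = 1. P is now [[2, 3], [6]].
Step i=3: Q has 3 at row 1, column 2; remove that cell from P, ejecting 3. So w(3) = 3. P is now [[2], [6]].
Step i=2: Q has 2 at row 2, column 1; remove 6 from row 2 of P and reverse-bump: 6 enters row 1 and ejects 2. So w(2) = 2. P is now [[6]].
Step i=1: Q has 1 at row 1, column 1; remove that cell from P, ejecting 6. So w(1) = 6. P is now [].

So w = 6 2 3 1 4 5.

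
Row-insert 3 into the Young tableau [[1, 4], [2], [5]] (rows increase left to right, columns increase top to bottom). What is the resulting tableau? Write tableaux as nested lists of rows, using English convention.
In row 1, 3 replaces 4 (the leftmost entry greater than 3); 4 is bumped to row 2. 4 is appended to row 2. The new tableau is [[1, 3], [2, 4], [5]].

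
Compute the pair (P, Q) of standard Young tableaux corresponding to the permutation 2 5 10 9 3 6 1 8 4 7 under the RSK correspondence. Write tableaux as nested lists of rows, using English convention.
Insert each entry of the permutation into P by Schensted row insertion, recording in Q the position of each new cell.

Insert 2: appended to row 1. P = [[2]].
Insert 5: appended to row 1. P = [[2, 5]].
Insert 10: appended to row 1. P = [[2, 5, 10]].
Insert 9: 9 bumps 10 from row 1; 10 starts row 2. P = [[2, 5, 9], [10]].
Insert 3: 3 bumps 5 from row 1; 5 bumps 10 from row 2; 10 starts row 3. P = [[2, 3, 9], [5], [10]].
Insert 6: 6 bumps 9 from row 1; 9 appends to row 2. P = [[2, 3, 6], [5, 9], [10]].
Insert 1: 1 bumps 2 from row 1; 2 bumps 5 from row 2; 5 bumps 10 from row 3; 10 starts row 4. P = [[1, 3, 6], [2, 9], [5], [10]].
Insert 8: appended to row 1. P = [[1, 3, 6, 8], [2, 9], [5], [10]].
Insert 4: 4 bumps 6 from row 1; 6 bumps 9 from row 2; 9 appends to row 3. P = [[1, 3, 4, 8], [2, 6], [5, 9], [10]].
Insert 7: 7 bumps 8 from row 1; 8 appends to row 2. P = [[1, 3, 4, 7], [2, 6, 8], [5, 9], [10]].

So P = [[1, 3, 4, 7], [2, 6, 8], [5, 9], [10]], Q = [[1, 2, 3, 8], [4, 6, 10], [5, 9], [7]].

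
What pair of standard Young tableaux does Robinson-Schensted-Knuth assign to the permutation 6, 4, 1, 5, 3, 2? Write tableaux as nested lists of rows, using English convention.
P = [[1, 2], [3, 5], [4], [6]], Q = [[1, 4], [2, 5], [3], [6]]

Insert each entry of the permutation into P by Schensted row insertion, recording in Q the position of each new cell.

Insert 6: appended to row 1. P = [[6]].
Insert 4: 4 bumps 6 from row 1; 6 starts row 2. P = [[4], [6]].
Insert 1: 1 bumps 4 from row 1; 4 bumps 6 from row 2; 6 starts row 3. P = [[1], [4], [6]].
Insert 5: appended to row 1. P = [[1, 5], [4], [6]].
Insert 3: 3 bumps 5 from row 1; 5 appends to row 2. P = [[1, 3], [4, 5], [6]].
Insert 2: 2 bumps 3 from row 1; 3 bumps 4 from row 2; 4 bumps 6 from row 3; 6 starts row 4. P = [[1, 2], [3, 5], [4], [6]].

So P = [[1, 2], [3, 5], [4], [6]], Q = [[1, 4], [2, 5], [3], [6]].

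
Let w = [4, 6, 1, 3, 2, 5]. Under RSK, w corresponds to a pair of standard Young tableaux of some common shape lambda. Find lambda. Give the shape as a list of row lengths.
[3, 2, 1]

Row-insert each entry into an empty tableau.

After inserting 4: P = [[4]].
After inserting 6: P = [[4, 6]].
After inserting 1: P = [[1, 6], [4]].
After inserting 3: P = [[1, 3], [4, 6]].
After inserting 2: P = [[1, 2], [3, 6], [4]].
After inserting 5: P = [[1, 2, 5], [3, 6], [4]].

The final insertion tableau P = [[1, 2, 5], [3, 6], [4]] has shape [3, 2, 1].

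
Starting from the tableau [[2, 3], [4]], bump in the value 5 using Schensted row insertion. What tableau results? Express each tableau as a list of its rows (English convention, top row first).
[[2, 3, 5], [4]]

5 is larger than every entry of row 1, so it is appended to row 1. The new tableau is [[2, 3, 5], [4]].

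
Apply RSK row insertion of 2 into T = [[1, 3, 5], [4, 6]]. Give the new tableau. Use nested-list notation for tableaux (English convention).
In row 1, 2 replaces 3 (the leftmost entry greater than 2); 3 is bumped to row 2. In row 2, 3 replaces 4 (the leftmost entry greater than 3); 4 is bumped to row 3. 4 starts a new row 3. The new tableau is [[1, 2, 5], [3, 6], [4]].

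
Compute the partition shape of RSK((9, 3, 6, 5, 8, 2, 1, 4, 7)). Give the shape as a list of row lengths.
Row-insert each entry into an empty tableau.

After inserting 9: P = [[9]].
After inserting 3: P = [[3], [9]].
After inserting 6: P = [[3, 6], [9]].
After inserting 5: P = [[3, 5], [6], [9]].
After inserting 8: P = [[3, 5, 8], [6], [9]].
After inserting 2: P = [[2, 5, 8], [3], [6], [9]].
After inserting 1: P = [[1, 5, 8], [2], [3], [6], [9]].
After inserting 4: P = [[1, 4, 8], [2, 5], [3], [6], [9]].
After inserting 7: P = [[1, 4, 7], [2, 5, 8], [3], [6], [9]].

The final insertion tableau P = [[1, 4, 7], [2, 5, 8], [3], [6], [9]] has shape [3, 3, 1, 1, 1].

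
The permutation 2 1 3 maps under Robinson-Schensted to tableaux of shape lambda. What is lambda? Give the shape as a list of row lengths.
Row-insert each entry into an empty tableau.

After inserting 2: P = [[2]].
After inserting 1: P = [[1], [2]].
After inserting 3: P = [[1, 3], [2]].

The final insertion tableau P = [[1, 3], [2]] has shape [2, 1].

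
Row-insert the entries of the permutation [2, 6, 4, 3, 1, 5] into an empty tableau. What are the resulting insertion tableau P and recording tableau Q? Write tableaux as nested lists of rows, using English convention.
P = [[1, 3, 5], [2], [4], [6]], Q = [[1, 2, 6], [3], [4], [5]]

Insert each entry of the permutation into P by Schensted row insertion, recording in Q the position of each new cell.

Insert 2: appended to row 1. P = [[2]].
Insert 6: appended to row 1. P = [[2, 6]].
Insert 4: 4 bumps 6 from row 1; 6 starts row 2. P = [[2, 4], [6]].
Insert 3: 3 bumps 4 from row 1; 4 bumps 6 from row 2; 6 starts row 3. P = [[2, 3], [4], [6]].
Insert 1: 1 bumps 2 from row 1; 2 bumps 4 from row 2; 4 bumps 6 from row 3; 6 starts row 4. P = [[1, 3], [2], [4], [6]].
Insert 5: appended to row 1. P = [[1, 3, 5], [2], [4], [6]].

So P = [[1, 3, 5], [2], [4], [6]], Q = [[1, 2, 6], [3], [4], [5]].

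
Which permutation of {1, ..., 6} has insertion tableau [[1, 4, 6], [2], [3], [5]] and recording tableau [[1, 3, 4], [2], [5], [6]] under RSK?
Reverse the RSK construction: for i from n down to 1, find the cell of Q containing i, remove the entry at that cell from P, and reverse-bump it up through P; the value ejected from row 1 is w(i).

Step i=6: Q has 6 at row 4, column 1; remove 5 from row 4 of P and reverse-bump: 5 enters row 3 and ejects 3; 3 enters row 2 and ejects 2; 2 enters row 1 and ejects 1. So w(6) = 1. P is now [[2, 4, 6], [3], [5]].
Step i=5: Q has 5 at row 3, column 1; remove 5 from row 3 of P and reverse-bump: 5 enters row 2 and ejects 3; 3 enters row 1 and ejects 2. So w(5) = 2. P is now [[3, 4, 6], [5]].
Step i=4: Q has 4 at row 1, column 3; remove that cell from P, ejecting 6. So w(4) = 6. P is now [[3, 4], [5]].
Step i=3: Q has 3 at row 1, column 2; remove that cell from P, ejecting 4. So w(3) = 4. P is now [[3], [5]].
Step i=2: Q has 2 at row 2, column 1; remove 5 from row 2 of P and reverse-bump: 5 enters row 1 and ejects 3. So w(2) = 3. P is now [[5]].
Step i=1: Q has 1 at row 1, column 1; remove that cell from P, ejecting 5. So w(1) = 5. P is now [].

So w = 5 3 4 6 2 1.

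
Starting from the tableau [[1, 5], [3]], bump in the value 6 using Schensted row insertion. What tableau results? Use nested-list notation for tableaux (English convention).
6 is larger than every entry of row 1, so it is appended to row 1. The new tableau is [[1, 5, 6], [3]].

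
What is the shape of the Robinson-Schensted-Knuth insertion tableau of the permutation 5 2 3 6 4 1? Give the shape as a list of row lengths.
[3, 2, 1]

Row-insert each entry into an empty tableau.

After inserting 5: P = [[5]].
After inserting 2: P = [[2], [5]].
After inserting 3: P = [[2, 3], [5]].
After inserting 6: P = [[2, 3, 6], [5]].
After inserting 4: P = [[2, 3, 4], [5, 6]].
After inserting 1: P = [[1, 3, 4], [2, 6], [5]].

The final insertion tableau P = [[1, 3, 4], [2, 6], [5]] has shape [3, 2, 1].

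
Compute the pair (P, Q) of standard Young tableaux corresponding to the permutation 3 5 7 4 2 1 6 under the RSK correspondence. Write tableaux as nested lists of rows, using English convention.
Insert each entry of the permutation into P by Schensted row insertion, recording in Q the position of each new cell.

Insert 3: appended to row 1. P = [[3]], Q = [[1]].
Insert 5: appended to row 1. P = [[3, 5]], Q = [[1, 2]].
Insert 7: appended to row 1. P = [[3, 5, 7]], Q = [[1, 2, 3]].
Insert 4: 4 bumps 5 from row 1; 5 starts row 2. P = [[3, 4, 7], [5]], Q = [[1, 2, 3], [4]].
Insert 2: 2 bumps 3 from row 1; 3 bumps 5 from row 2; 5 starts row 3. P = [[2, 4, 7], [3], [5]], Q = [[1, 2, 3], [4], [5]].
Insert 1: 1 bumps 2 from row 1; 2 bumps 3 from row 2; 3 bumps 5 from row 3; 5 starts row 4. P = [[1, 4, 7], [2], [3], [5]], Q = [[1, 2, 3], [4], [5], [6]].
Insert 6: 6 bumps 7 from row 1; 7 appends to row 2. P = [[1, 4, 6], [2, 7], [3], [5]], Q = [[1, 2, 3], [4, 7], [5], [6]].

So P = [[1, 4, 6], [2, 7], [3], [5]], Q = [[1, 2, 3], [4, 7], [5], [6]].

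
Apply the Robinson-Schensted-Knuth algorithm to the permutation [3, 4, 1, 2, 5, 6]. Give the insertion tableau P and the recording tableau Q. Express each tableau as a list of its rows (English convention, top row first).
Insert each entry of the permutation into P by Schensted row insertion, recording in Q the position of each new cell.

Insert 3: appended to row 1. P = [[3]].
Insert 4: appended to row 1. P = [[3, 4]].
Insert 1: 1 bumps 3 from row 1; 3 starts row 2. P = [[1, 4], [3]].
Insert 2: 2 bumps 4 from row 1; 4 appends to row 2. P = [[1, 2], [3, 4]].
Insert 5: appended to row 1. P = [[1, 2, 5], [3, 4]].
Insert 6: appended to row 1. P = [[1, 2, 5, 6], [3, 4]].

So P = [[1, 2, 5, 6], [3, 4]], Q = [[1, 2, 5, 6], [3, 4]].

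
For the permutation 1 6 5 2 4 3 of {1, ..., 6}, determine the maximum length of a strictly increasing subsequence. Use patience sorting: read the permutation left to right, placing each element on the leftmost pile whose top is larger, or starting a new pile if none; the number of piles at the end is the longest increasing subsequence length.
1: new pile. tops = [1]
6: new pile. tops = [1, 6]
5: onto pile 2 (replacing 6). tops = [1, 5]
2: onto pile 2 (replacing 5). tops = [1, 2]
4: new pile. tops = [1, 2, 4]
3: onto pile 3 (replacing 4). tops = [1, 2, 3]

3 piles, so the longest increasing subsequence has length 3.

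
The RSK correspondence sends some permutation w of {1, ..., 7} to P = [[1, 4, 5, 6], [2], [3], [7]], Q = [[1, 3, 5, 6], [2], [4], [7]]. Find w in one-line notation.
Reverse RSK: for i = n, n-1, ..., 1, locate i in Q, remove the corresponding corner cell from P, and reverse-bump its entry up through P; the value ejected from row 1 is w(i).

So w = 7 3 4 2 5 6 1.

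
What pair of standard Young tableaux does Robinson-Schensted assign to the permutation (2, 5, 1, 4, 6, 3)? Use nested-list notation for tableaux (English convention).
Insert each entry of the permutation into P by Schensted row insertion, recording in Q the position of each new cell.

Insert 2: appended to row 1. P = [[2]], Q = [[1]].
Insert 5: appended to row 1. P = [[2, 5]], Q = [[1, 2]].
Insert 1: 1 bumps 2 from row 1; 2 starts row 2. P = [[1, 5], [2]], Q = [[1, 2], [3]].
Insert 4: 4 bumps 5 from row 1; 5 appends to row 2. P = [[1, 4], [2, 5]], Q = [[1, 2], [3, 4]].
Insert 6: appended to row 1. P = [[1, 4, 6], [2, 5]], Q = [[1, 2, 5], [3, 4]].
Insert 3: 3 bumps 4 from row 1; 4 bumps 5 from row 2; 5 starts row 3. P = [[1, 3, 6], [2, 4], [5]], Q = [[1, 2, 5], [3, 4], [6]].

So P = [[1, 3, 6], [2, 4], [5]], Q = [[1, 2, 5], [3, 4], [6]].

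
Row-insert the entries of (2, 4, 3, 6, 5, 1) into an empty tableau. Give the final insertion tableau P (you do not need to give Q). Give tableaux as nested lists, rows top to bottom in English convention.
P = [[1, 3, 5], [2, 6], [4]]

After inserting 2: P = [[2]].
After inserting 4: P = [[2, 4]].
After inserting 3: P = [[2, 3], [4]].
After inserting 6: P = [[2, 3, 6], [4]].
After inserting 5: P = [[2, 3, 5], [4, 6]].
After inserting 1: P = [[1, 3, 5], [2, 6], [4]].

So P = [[1, 3, 5], [2, 6], [4]].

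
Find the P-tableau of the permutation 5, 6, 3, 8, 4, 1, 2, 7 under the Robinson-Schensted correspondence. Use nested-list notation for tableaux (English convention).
Insert 5: appended to row 1. P = [[5]].
Insert 6: appended to row 1. P = [[5, 6]].
Insert 3: 3 bumps 5 from row 1; 5 starts row 2. P = [[3, 6], [5]].
Insert 8: appended to row 1. P = [[3, 6, 8], [5]].
Insert 4: 4 bumps 6 from row 1; 6 appends to row 2. P = [[3, 4, 8], [5, 6]].
Insert 1: 1 bumps 3 from row 1; 3 bumps 5 from row 2; 5 starts row 3. P = [[1, 4, 8], [3, 6], [5]].
Insert 2: 2 bumps 4 from row 1; 4 bumps 6 from row 2; 6 appends to row 3. P = [[1, 2, 8], [3, 4], [5, 6]].
Insert 7: 7 bumps 8 from row 1; 8 appends to row 2. P = [[1, 2, 7], [3, 4, 8], [5, 6]].

So P = [[1, 2, 7], [3, 4, 8], [5, 6]].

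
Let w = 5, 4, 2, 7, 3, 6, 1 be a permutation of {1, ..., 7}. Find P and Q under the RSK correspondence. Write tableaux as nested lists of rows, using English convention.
Insert each entry of the permutation into P by Schensted row insertion, recording in Q the position of each new cell.

Insert 5: appended to row 1. P = [[5]].
Insert 4: 4 bumps 5 from row 1; 5 starts row 2. P = [[4], [5]].
Insert 2: 2 bumps 4 from row 1; 4 bumps 5 from row 2; 5 starts row 3. P = [[2], [4], [5]].
Insert 7: appended to row 1. P = [[2, 7], [4], [5]].
Insert 3: 3 bumps 7 from row 1; 7 appends to row 2. P = [[2, 3], [4, 7], [5]].
Insert 6: appended to row 1. P = [[2, 3, 6], [4, 7], [5]].
Insert 1: 1 bumps 2 from row 1; 2 bumps 4 from row 2; 4 bumps 5 from row 3; 5 starts row 4. P = [[1, 3, 6], [2, 7], [4], [5]].

So P = [[1, 3, 6], [2, 7], [4], [5]], Q = [[1, 4, 6], [2, 5], [3], [7]].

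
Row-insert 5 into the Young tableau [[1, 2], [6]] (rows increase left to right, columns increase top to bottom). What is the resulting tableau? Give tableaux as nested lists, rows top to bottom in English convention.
[[1, 2, 5], [6]]

5 is larger than every entry of row 1, so it is appended to row 1. The new tableau is [[1, 2, 5], [6]].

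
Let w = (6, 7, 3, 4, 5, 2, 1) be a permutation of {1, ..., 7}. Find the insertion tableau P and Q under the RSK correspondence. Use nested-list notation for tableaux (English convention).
Insert each entry of the permutation into P by Schensted row insertion, recording in Q the position of each new cell.

Insert 6: appended to row 1. P = [[6]].
Insert 7: appended to row 1. P = [[6, 7]].
Insert 3: 3 bumps 6 from row 1; 6 starts row 2. P = [[3, 7], [6]].
Insert 4: 4 bumps 7 from row 1; 7 appends to row 2. P = [[3, 4], [6, 7]].
Insert 5: appended to row 1. P = [[3, 4, 5], [6, 7]].
Insert 2: 2 bumps 3 from row 1; 3 bumps 6 from row 2; 6 starts row 3. P = [[2, 4, 5], [3, 7], [6]].
Insert 1: 1 bumps 2 from row 1; 2 bumps 3 from row 2; 3 bumps 6 from row 3; 6 starts row 4. P = [[1, 4, 5], [2, 7], [3], [6]].

So P = [[1, 4, 5], [2, 7], [3], [6]], Q = [[1, 2, 5], [3, 4], [6], [7]].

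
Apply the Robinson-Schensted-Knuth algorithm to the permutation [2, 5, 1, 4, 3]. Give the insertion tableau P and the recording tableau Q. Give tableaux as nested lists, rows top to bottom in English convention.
P = [[1, 3], [2, 4], [5]], Q = [[1, 2], [3, 4], [5]]

Insert each entry of the permutation into P by Schensted row insertion, recording in Q the position of each new cell.

Insert 2: appended to row 1. P = [[2]], Q = [[1]].
Insert 5: appended to row 1. P = [[2, 5]], Q = [[1, 2]].
Insert 1: 1 bumps 2 from row 1; 2 starts row 2. P = [[1, 5], [2]], Q = [[1, 2], [3]].
Insert 4: 4 bumps 5 from row 1; 5 appends to row 2. P = [[1, 4], [2, 5]], Q = [[1, 2], [3, 4]].
Insert 3: 3 bumps 4 from row 1; 4 bumps 5 from row 2; 5 starts row 3. P = [[1, 3], [2, 4], [5]], Q = [[1, 2], [3, 4], [5]].

So P = [[1, 3], [2, 4], [5]], Q = [[1, 2], [3, 4], [5]].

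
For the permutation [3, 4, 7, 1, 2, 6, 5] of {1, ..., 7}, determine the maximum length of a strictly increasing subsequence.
3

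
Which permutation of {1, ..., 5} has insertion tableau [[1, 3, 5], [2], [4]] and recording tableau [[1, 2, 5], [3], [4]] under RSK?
Reverse RSK: for i = n, n-1, ..., 1, locate i in Q, remove the corresponding corner cell from P, and reverse-bump its entry up through P; the value ejected from row 1 is w(i).

So w = 2 4 3 1 5.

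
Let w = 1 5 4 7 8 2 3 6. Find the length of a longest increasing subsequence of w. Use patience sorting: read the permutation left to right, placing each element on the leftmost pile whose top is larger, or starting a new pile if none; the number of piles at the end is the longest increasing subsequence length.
1: new pile. tops = [1]
5: new pile. tops = [1, 5]
4: onto pile 2 (replacing 5). tops = [1, 4]
7: new pile. tops = [1, 4, 7]
8: new pile. tops = [1, 4, 7, 8]
2: onto pile 2 (replacing 4). tops = [1, 2, 7, 8]
3: onto pile 3 (replacing 7). tops = [1, 2, 3, 8]
6: onto pile 4 (replacing 8). tops = [1, 2, 3, 6]

4 piles, so the longest increasing subsequence has length 4.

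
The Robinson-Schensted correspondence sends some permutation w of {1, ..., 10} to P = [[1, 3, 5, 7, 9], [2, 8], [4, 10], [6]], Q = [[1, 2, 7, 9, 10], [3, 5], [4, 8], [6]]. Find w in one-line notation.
Reverse the RSK construction: for i from n down to 1, find the cell of Q containing i, remove the entry at that cell from P, and reverse-bump it up through P; the value ejected from row 1 is w(i).

Step i=10: Q has 10 at row 1, column 5; remove that cell from P, ejecting 9. So w(10) = 9. P is now [[1, 3, 5, 7], [2, 8], [4, 10], [6]].
Step i=9: Q has 9 at row 1, column 4; remove that cell from P, ejecting 7. So w(9) = 7. P is now [[1, 3, 5], [2, 8], [4, 10], [6]].
Step i=8: Q has 8 at row 3, column 2; remove 10 from row 3 of P and reverse-bump: 10 enters row 2 and ejects 8; 8 enters row 1 and ejects 5. So w(8) = 5. P is now [[1, 3, 8], [2, 10], [4], [6]].
Step i=7: Q has 7 at row 1, column 3; remove that cell from P, ejecting 8. So w(7) = 8. P is now [[1, 3], [2, 10], [4], [6]].
Step i=6: Q has 6 at row 4, column 1; remove 6 from row 4 of P and reverse-bump: 6 enters row 3 and ejects 4; 4 enters row 2 and ejects 2; 2 enters row 1 and ejects 1. So w(6) = 1. P is now [[2, 3], [4, 10], [6]].
Step i=5: Q has 5 at row 2, column 2; remove 10 from row 2 of P and reverse-bump: 10 enters row 1 and ejects 3. So w(5) = 3. P is now [[2, 10], [4], [6]].
Step i=4: Q has 4 at row 3, column 1; remove 6 from row 3 of P and reverse-bump: 6 enters row 2 and ejects 4; 4 enters row 1 and ejects 2. So w(4) = 2. P is now [[4, 10], [6]].
Step i=3: Q has 3 at row 2, column 1; remove 6 from row 2 of P and reverse-bump: 6 enters row 1 and ejects 4. So w(3) = 4. P is now [[6, 10]].
Step i=2: Q has 2 at row 1, column 2; remove that cell from P, ejecting 10. So w(2) = 10. P is now [[6]].
Step i=1: Q has 1 at row 1, column 1; remove that cell from P, ejecting 6. So w(1) = 6. P is now [].

So w = 6 10 4 2 3 1 8 5 7 9.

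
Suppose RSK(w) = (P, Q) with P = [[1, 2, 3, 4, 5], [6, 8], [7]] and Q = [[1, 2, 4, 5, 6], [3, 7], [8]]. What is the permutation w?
Reverse the RSK construction: for i from n down to 1, find the cell of Q containing i, remove the entry at that cell from P, and reverse-bump it up through P; the value ejected from row 1 is w(i).

Step i=8: Q has 8 at row 3, column 1; remove 7 from row 3 of P and reverse-bump: 7 enters row 2 and ejects 6; 6 enters row 1 and ejects 5. So w(8) = 5. P is now [[1, 2, 3, 4, 6], [7, 8]].
Step i=7: Q has 7 at row 2, column 2; remove 8 from row 2 of P and reverse-bump: 8 enters row 1 and ejects 6. So w(7) = 6. P is now [[1, 2, 3, 4, 8], [7]].
Step i=6: Q has 6 at row 1, column 5; remove that cell from P, ejecting 8. So w(6) = 8. P is now [[1, 2, 3, 4], [7]].
Step i=5: Q has 5 at row 1, column 4; remove that cell from P, ejecting 4. So w(5) = 4. P is now [[1, 2, 3], [7]].
Step i=4: Q has 4 at row 1, column 3; remove that cell from P, ejecting 3. So w(4) = 3. P is now [[1, 2], [7]].
Step i=3: Q has 3 at row 2, column 1; remove 7 from row 2 of P and reverse-bump: 7 enters row 1 and ejects 2. So w(3) = 2. P is now [[1, 7]].
Step i=2: Q has 2 at row 1, column 2; remove that cell from P, ejecting 7. So w(2) = 7. P is now [[1]].
Step i=1: Q has 1 at row 1, column 1; remove that cell from P, ejecting 1. So w(1) = 1. P is now [].

So w = 1 7 2 3 4 8 6 5.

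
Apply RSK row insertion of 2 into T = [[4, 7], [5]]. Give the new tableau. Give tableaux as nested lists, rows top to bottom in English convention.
In row 1, 2 replaces 4 (the leftmost entry greater than 2); 4 is bumped to row 2. In row 2, 4 replaces 5 (the leftmost entry greater than 4); 5 is bumped to row 3. 5 starts a new row 3. The new tableau is [[2, 7], [4], [5]].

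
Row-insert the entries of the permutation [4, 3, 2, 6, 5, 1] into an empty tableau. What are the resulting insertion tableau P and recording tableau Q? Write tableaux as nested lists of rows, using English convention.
Insert each entry of the permutation into P by Schensted row insertion, recording in Q the position of each new cell.

Insert 4: appended to row 1. P = [[4]].
Insert 3: 3 bumps 4 from row 1; 4 starts row 2. P = [[3], [4]].
Insert 2: 2 bumps 3 from row 1; 3 bumps 4 from row 2; 4 starts row 3. P = [[2], [3], [4]].
Insert 6: appended to row 1. P = [[2, 6], [3], [4]].
Insert 5: 5 bumps 6 from row 1; 6 appends to row 2. P = [[2, 5], [3, 6], [4]].
Insert 1: 1 bumps 2 from row 1; 2 bumps 3 from row 2; 3 bumps 4 from row 3; 4 starts row 4. P = [[1, 5], [2, 6], [3], [4]].

So P = [[1, 5], [2, 6], [3], [4]], Q = [[1, 4], [2, 5], [3], [6]].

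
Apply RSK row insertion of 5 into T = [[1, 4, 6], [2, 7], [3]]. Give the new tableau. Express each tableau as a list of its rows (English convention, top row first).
[[1, 4, 5], [2, 6], [3, 7]]

In row 1, 5 replaces 6 (the leftmost entry greater than 5); 6 is bumped to row 2. In row 2, 6 replaces 7 (the leftmost entry greater than 6); 7 is bumped to row 3. 7 is appended to row 3. The new tableau is [[1, 4, 5], [2, 6], [3, 7]].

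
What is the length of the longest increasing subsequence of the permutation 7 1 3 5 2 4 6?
4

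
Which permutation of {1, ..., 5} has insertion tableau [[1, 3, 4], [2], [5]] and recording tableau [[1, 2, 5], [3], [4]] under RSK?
Reverse the RSK construction: for i from n down to 1, find the cell of Q containing i, remove the entry at that cell from P, and reverse-bump it up through P; the value ejected from row 1 is w(i).

Step i=5: Q has 5 at row 1, column 3; remove that cell from P, ejecting 4. So w(5) = 4. P is now [[1, 3], [2], [5]].
Step i=4: Q has 4 at row 3, column 1; remove 5 from row 3 of P and reverse-bump: 5 enters row 2 and ejects 2; 2 enters row 1 and ejects 1. So w(4) = 1. P is now [[2, 3], [5]].
Step i=3: Q has 3 at row 2, column 1; remove 5 from row 2 of P and reverse-bump: 5 enters row 1 and ejects 3. So w(3) = 3. P is now [[2, 5]].
Step i=2: Q has 2 at row 1, column 2; remove that cell from P, ejecting 5. So w(2) = 5. P is now [[2]].
Step i=1: Q has 1 at row 1, column 1; remove that cell from P, ejecting 2. So w(1) = 2. P is now [].

So w = 2 5 3 1 4.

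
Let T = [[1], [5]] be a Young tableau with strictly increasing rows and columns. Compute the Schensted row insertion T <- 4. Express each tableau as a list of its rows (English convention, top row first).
4 is larger than every entry of row 1, so it is appended to row 1. The new tableau is [[1, 4], [5]].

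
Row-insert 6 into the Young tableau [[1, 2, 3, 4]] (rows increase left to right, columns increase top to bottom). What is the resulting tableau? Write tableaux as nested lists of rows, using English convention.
6 is larger than every entry of row 1, so it is appended to row 1. The new tableau is [[1, 2, 3, 4, 6]].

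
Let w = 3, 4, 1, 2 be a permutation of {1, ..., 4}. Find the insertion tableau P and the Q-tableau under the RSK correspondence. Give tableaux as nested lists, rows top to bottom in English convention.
Insert each entry of the permutation into P by Schensted row insertion, recording in Q the position of each new cell.

After inserting 3: P = [[3]].
After inserting 4: P = [[3, 4]].
After inserting 1: P = [[1, 4], [3]].
After inserting 2: P = [[1, 2], [3, 4]].

So P = [[1, 2], [3, 4]], Q = [[1, 2], [3, 4]].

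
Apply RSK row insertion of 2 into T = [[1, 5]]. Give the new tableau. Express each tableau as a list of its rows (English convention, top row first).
[[1, 2], [5]]

In row 1, 2 replaces 5 (the leftmost entry greater than 2); 5 is bumped to row 2. 5 starts a new row 2. The new tableau is [[1, 2], [5]].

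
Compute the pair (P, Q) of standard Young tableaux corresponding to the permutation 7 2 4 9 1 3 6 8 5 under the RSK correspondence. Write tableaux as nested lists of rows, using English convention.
P = [[1, 3, 5, 8], [2, 4, 6], [7, 9]], Q = [[1, 3, 4, 8], [2, 6, 7], [5, 9]]

Insert each entry of the permutation into P by Schensted row insertion, recording in Q the position of each new cell.

Insert 7: appended to row 1. P = [[7]].
Insert 2: 2 bumps 7 from row 1; 7 starts row 2. P = [[2], [7]].
Insert 4: appended to row 1. P = [[2, 4], [7]].
Insert 9: appended to row 1. P = [[2, 4, 9], [7]].
Insert 1: 1 bumps 2 from row 1; 2 bumps 7 from row 2; 7 starts row 3. P = [[1, 4, 9], [2], [7]].
Insert 3: 3 bumps 4 from row 1; 4 appends to row 2. P = [[1, 3, 9], [2, 4], [7]].
Insert 6: 6 bumps 9 from row 1; 9 appends to row 2. P = [[1, 3, 6], [2, 4, 9], [7]].
Insert 8: appended to row 1. P = [[1, 3, 6, 8], [2, 4, 9], [7]].
Insert 5: 5 bumps 6 from row 1; 6 bumps 9 from row 2; 9 appends to row 3. P = [[1, 3, 5, 8], [2, 4, 6], [7, 9]].

So P = [[1, 3, 5, 8], [2, 4, 6], [7, 9]], Q = [[1, 3, 4, 8], [2, 6, 7], [5, 9]].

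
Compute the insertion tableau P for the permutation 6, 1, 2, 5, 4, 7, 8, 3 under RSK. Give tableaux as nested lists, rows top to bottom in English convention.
Insert 6: appended to row 1. P = [[6]].
Insert 1: 1 bumps 6 from row 1; 6 starts row 2. P = [[1], [6]].
Insert 2: appended to row 1. P = [[1, 2], [6]].
Insert 5: appended to row 1. P = [[1, 2, 5], [6]].
Insert 4: 4 bumps 5 from row 1; 5 bumps 6 from row 2; 6 starts row 3. P = [[1, 2, 4], [5], [6]].
Insert 7: appended to row 1. P = [[1, 2, 4, 7], [5], [6]].
Insert 8: appended to row 1. P = [[1, 2, 4, 7, 8], [5], [6]].
Insert 3: 3 bumps 4 from row 1; 4 bumps 5 from row 2; 5 bumps 6 from row 3; 6 starts row 4. P = [[1, 2, 3, 7, 8], [4], [5], [6]].

So P = [[1, 2, 3, 7, 8], [4], [5], [6]].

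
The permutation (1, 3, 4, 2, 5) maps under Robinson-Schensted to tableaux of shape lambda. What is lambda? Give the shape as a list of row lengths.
[4, 1]

Row-insert each entry into an empty tableau.

After inserting 1: P = [[1]].
After inserting 3: P = [[1, 3]].
After inserting 4: P = [[1, 3, 4]].
After inserting 2: P = [[1, 2, 4], [3]].
After inserting 5: P = [[1, 2, 4, 5], [3]].

The final insertion tableau P = [[1, 2, 4, 5], [3]] has shape [4, 1].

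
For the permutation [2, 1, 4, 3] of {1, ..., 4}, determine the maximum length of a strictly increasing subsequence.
2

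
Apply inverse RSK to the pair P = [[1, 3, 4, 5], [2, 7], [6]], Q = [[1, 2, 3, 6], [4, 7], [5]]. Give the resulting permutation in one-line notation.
Reverse the RSK construction: for i from n down to 1, find the cell of Q containing i, remove the entry at that cell from P, and reverse-bump it up through P; the value ejected from row 1 is w(i).

Step i=7: Q has 7 at row 2, column 2; remove 7 from row 2 of P and reverse-bump: 7 enters row 1 and ejects 5. So w(7) = 5. P is now [[1, 3, 4, 7], [2], [6]].
Step i=6: Q has 6 at row 1, column 4; remove that cell from P, ejecting 7. So w(6) = 7. P is now [[1, 3, 4], [2], [6]].
Step i=5: Q has 5 at row 3, column 1; remove 6 from row 3 of P and reverse-bump: 6 enters row 2 and ejects 2; 2 enters row 1 and ejects 1. So w(5) = 1. P is now [[2, 3, 4], [6]].
Step i=4: Q has 4 at row 2, column 1; remove 6 from row 2 of P and reverse-bump: 6 enters row 1 and ejects 4. So w(4) = 4. P is now [[2, 3, 6]].
Step i=3: Q has 3 at row 1, column 3; remove that cell from P, ejecting 6. So w(3) = 6. P is now [[2, 3]].
Step i=2: Q has 2 at row 1, column 2; remove that cell from P, ejecting 3. So w(2) = 3. P is now [[2]].
Step i=1: Q has 1 at row 1, column 1; remove that cell from P, ejecting 2. So w(1) = 2. P is now [].

So w = 2 3 6 4 1 7 5.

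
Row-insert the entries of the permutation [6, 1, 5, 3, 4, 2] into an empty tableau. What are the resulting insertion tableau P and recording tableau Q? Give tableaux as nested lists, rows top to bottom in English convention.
P = [[1, 2, 4], [3], [5], [6]], Q = [[1, 3, 5], [2], [4], [6]]

Insert each entry of the permutation into P by Schensted row insertion, recording in Q the position of each new cell.

Insert 6: appended to row 1. P = [[6]], Q = [[1]].
Insert 1: 1 bumps 6 from row 1; 6 starts row 2. P = [[1], [6]], Q = [[1], [2]].
Insert 5: appended to row 1. P = [[1, 5], [6]], Q = [[1, 3], [2]].
Insert 3: 3 bumps 5 from row 1; 5 bumps 6 from row 2; 6 starts row 3. P = [[1, 3], [5], [6]], Q = [[1, 3], [2], [4]].
Insert 4: appended to row 1. P = [[1, 3, 4], [5], [6]], Q = [[1, 3, 5], [2], [4]].
Insert 2: 2 bumps 3 from row 1; 3 bumps 5 from row 2; 5 bumps 6 from row 3; 6 starts row 4. P = [[1, 2, 4], [3], [5], [6]], Q = [[1, 3, 5], [2], [4], [6]].

So P = [[1, 2, 4], [3], [5], [6]], Q = [[1, 3, 5], [2], [4], [6]].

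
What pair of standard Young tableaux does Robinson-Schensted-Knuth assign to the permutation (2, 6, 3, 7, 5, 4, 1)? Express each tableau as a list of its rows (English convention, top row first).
P = [[1, 3, 4], [2, 7], [5], [6]], Q = [[1, 2, 4], [3, 5], [6], [7]]

Insert each entry of the permutation into P by Schensted row insertion, recording in Q the position of each new cell.

Insert 2: appended to row 1. P = [[2]].
Insert 6: appended to row 1. P = [[2, 6]].
Insert 3: 3 bumps 6 from row 1; 6 starts row 2. P = [[2, 3], [6]].
Insert 7: appended to row 1. P = [[2, 3, 7], [6]].
Insert 5: 5 bumps 7 from row 1; 7 appends to row 2. P = [[2, 3, 5], [6, 7]].
Insert 4: 4 bumps 5 from row 1; 5 bumps 6 from row 2; 6 starts row 3. P = [[2, 3, 4], [5, 7], [6]].
Insert 1: 1 bumps 2 from row 1; 2 bumps 5 from row 2; 5 bumps 6 from row 3; 6 starts row 4. P = [[1, 3, 4], [2, 7], [5], [6]].

So P = [[1, 3, 4], [2, 7], [5], [6]], Q = [[1, 2, 4], [3, 5], [6], [7]].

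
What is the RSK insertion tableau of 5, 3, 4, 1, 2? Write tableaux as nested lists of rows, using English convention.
Insert 5: appended to row 1. P = [[5]].
Insert 3: 3 bumps 5 from row 1; 5 starts row 2. P = [[3], [5]].
Insert 4: appended to row 1. P = [[3, 4], [5]].
Insert 1: 1 bumps 3 from row 1; 3 bumps 5 from row 2; 5 starts row 3. P = [[1, 4], [3], [5]].
Insert 2: 2 bumps 4 from row 1; 4 appends to row 2. P = [[1, 2], [3, 4], [5]].

So P = [[1, 2], [3, 4], [5]].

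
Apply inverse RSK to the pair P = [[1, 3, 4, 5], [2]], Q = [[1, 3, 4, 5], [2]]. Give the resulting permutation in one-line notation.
2 1 3 4 5

Reverse the RSK construction: for i from n down to 1, find the cell of Q containing i, remove the entry at that cell from P, and reverse-bump it up through P; the value ejected from row 1 is w(i).

Step i=5: Q has 5 at row 1, column 4; remove that cell from P, ejecting 5. So w(5) = 5. P is now [[1, 3, 4], [2]].
Step i=4: Q has 4 at row 1, column 3; remove that cell from P, ejecting 4. So w(4) = 4. P is now [[1, 3], [2]].
Step i=3: Q has 3 at row 1, column 2; remove that cell from P, ejecting 3. So w(3) = 3. P is now [[1], [2]].
Step i=2: Q has 2 at row 2, column 1; remove 2 from row 2 of P and reverse-bump: 2 enters row 1 and ejects 1. So w(2) = 1. P is now [[2]].
Step i=1: Q has 1 at row 1, column 1; remove that cell from P, ejecting 2. So w(1) = 2. P is now [].

So w = 2 1 3 4 5.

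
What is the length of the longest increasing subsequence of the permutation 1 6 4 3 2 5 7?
4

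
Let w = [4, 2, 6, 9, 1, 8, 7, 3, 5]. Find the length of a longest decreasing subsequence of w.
4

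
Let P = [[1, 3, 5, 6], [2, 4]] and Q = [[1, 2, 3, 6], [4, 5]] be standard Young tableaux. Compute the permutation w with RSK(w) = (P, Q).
Reverse the RSK construction: for i from n down to 1, find the cell of Q containing i, remove the entry at that cell from P, and reverse-bump it up through P; the value ejected from row 1 is w(i).

Step i=6: Q has 6 at row 1, column 4; remove that cell from P, ejecting 6. So w(6) = 6. P is now [[1, 3, 5], [2, 4]].
Step i=5: Q has 5 at row 2, column 2; remove 4 from row 2 of P and reverse-bump: 4 enters row 1 and ejects 3. So w(5) = 3. P is now [[1, 4, 5], [2]].
Step i=4: Q has 4 at row 2, column 1; remove 2 from row 2 of P and reverse-bump: 2 enters row 1 and ejects 1. So w(4) = 1. P is now [[2, 4, 5]].
Step i=3: Q has 3 at row 1, column 3; remove that cell from P, ejecting 5. So w(3) = 5. P is now [[2, 4]].
Step i=2: Q has 2 at row 1, column 2; remove that cell from P, ejecting 4. So w(2) = 4. P is now [[2]].
Step i=1: Q has 1 at row 1, column 1; remove that cell from P, ejecting 2. So w(1) = 2. P is now [].

So w = 2 4 5 1 3 6.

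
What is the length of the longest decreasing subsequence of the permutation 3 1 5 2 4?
2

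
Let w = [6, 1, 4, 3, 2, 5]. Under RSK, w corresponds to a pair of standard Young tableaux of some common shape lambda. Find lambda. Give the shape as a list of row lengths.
RSK row insertion gives P = [[1, 2, 5], [3], [4], [6]], which has shape [3, 1, 1, 1].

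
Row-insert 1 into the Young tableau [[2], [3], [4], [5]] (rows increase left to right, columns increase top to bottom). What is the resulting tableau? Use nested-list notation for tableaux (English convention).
In row 1, 1 replaces 2 (the leftmost entry greater than 1); 2 is bumped to row 2. In row 2, 2 replaces 3 (the leftmost entry greater than 2); 3 is bumped to row 3. In row 3, 3 replaces 4 (the leftmost entry greater than 3); 4 is bumped to row 4. In row 4, 4 replaces 5 (the leftmost entry greater than 4); 5 is bumped to row 5. 5 starts a new row 5. The new tableau is [[1], [2], [3], [4], [5]].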